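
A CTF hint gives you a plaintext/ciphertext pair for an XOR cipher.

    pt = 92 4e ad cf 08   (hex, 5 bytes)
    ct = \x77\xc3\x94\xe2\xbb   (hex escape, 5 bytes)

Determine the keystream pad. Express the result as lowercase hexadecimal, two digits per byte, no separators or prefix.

e58d392db3

Since ct = pt ⊕ pad, XORing both sides with pt gives pad = pt ⊕ ct.
92 XOR 77 = e5
4e XOR c3 = 8d
ad XOR 94 = 39
cf XOR e2 = 2d
08 XOR bb = b3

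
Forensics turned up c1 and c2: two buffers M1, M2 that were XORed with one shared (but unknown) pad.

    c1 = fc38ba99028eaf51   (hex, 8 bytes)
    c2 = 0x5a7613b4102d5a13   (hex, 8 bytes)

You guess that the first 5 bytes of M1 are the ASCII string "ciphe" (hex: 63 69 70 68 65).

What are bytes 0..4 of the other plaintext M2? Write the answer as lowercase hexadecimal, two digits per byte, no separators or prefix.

First, c1 ⊕ c2 = (M1 ⊕ K) ⊕ (M2 ⊕ K) = M1 ⊕ M2, so the key drops out. Then M2 = (M1 ⊕ M2) ⊕ M1 over the first 5 bytes.
byte 0: (fc xor 5a) xor 63 = a6 xor 63 = c5
byte 1: (38 xor 76) xor 69 = 4e xor 69 = 27
byte 2: (ba xor 13) xor 70 = a9 xor 70 = d9
byte 3: (99 xor b4) xor 68 = 2d xor 68 = 45
byte 4: (02 xor 10) xor 65 = 12 xor 65 = 77

c527d94577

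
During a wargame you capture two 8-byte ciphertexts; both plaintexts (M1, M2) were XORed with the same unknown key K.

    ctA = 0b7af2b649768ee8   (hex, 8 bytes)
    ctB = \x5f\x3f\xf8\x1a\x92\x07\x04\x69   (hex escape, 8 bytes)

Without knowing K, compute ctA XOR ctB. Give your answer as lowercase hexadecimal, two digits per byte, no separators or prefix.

54450aacdb718a81

ctA ⊕ ctB = (M1 ⊕ K) ⊕ (M2 ⊕ K) = M1 ⊕ M2 — the shared key cancels under XOR.
00001011 ^ 01011111 = 01010100
01111010 ^ 00111111 = 01000101
11110010 ^ 11111000 = 00001010
10110110 ^ 00011010 = 10101100
01001001 ^ 10010010 = 11011011
01110110 ^ 00000111 = 01110001
10001110 ^ 00000100 = 10001010
11101000 ^ 01101001 = 10000001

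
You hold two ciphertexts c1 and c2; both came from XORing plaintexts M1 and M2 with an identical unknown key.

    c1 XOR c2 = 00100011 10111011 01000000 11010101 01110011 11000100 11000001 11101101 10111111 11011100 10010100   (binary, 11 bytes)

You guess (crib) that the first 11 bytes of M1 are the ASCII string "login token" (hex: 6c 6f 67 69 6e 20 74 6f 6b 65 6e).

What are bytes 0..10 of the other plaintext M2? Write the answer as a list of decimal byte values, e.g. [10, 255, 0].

[79, 212, 39, 188, 29, 228, 181, 130, 212, 185, 250]

Since c1 ⊕ c2 = M1 ⊕ M2, XORing with the guessed M1 bytes yields the corresponding M2 bytes: M2 = (c1 ⊕ c2) ⊕ M1.
23 XOR 6c = 4f
bb XOR 6f = d4
40 XOR 67 = 27
d5 XOR 69 = bc
73 XOR 6e = 1d
c4 XOR 20 = e4
c1 XOR 74 = b5
ed XOR 6f = 82
bf XOR 6b = d4
dc XOR 65 = b9
94 XOR 6e = fa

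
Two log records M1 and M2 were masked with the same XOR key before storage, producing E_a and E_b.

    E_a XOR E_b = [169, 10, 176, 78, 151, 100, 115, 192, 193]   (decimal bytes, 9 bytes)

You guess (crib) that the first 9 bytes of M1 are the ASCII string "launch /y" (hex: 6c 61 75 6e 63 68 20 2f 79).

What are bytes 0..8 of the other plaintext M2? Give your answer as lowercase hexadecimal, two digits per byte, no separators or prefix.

c56bc520f40c53efb8

Since E_a ⊕ E_b = M1 ⊕ M2, XORing with the guessed M1 bytes yields the corresponding M2 bytes: M2 = (E_a ⊕ E_b) ⊕ M1.
10101001 XOR 01101100 = 11000101
00001010 XOR 01100001 = 01101011
10110000 XOR 01110101 = 11000101
01001110 XOR 01101110 = 00100000
10010111 XOR 01100011 = 11110100
01100100 XOR 01101000 = 00001100
01110011 XOR 00100000 = 01010011
11000000 XOR 00101111 = 11101111
11000001 XOR 01111001 = 10111000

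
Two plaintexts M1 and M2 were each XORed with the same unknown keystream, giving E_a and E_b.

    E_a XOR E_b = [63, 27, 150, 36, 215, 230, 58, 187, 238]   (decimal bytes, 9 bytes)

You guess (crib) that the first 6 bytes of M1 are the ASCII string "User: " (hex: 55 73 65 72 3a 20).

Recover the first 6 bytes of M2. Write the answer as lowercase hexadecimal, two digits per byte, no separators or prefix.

6a68f356edc6

Since E_a ⊕ E_b = M1 ⊕ M2, XORing with the guessed M1 bytes yields the corresponding M2 bytes: M2 = (E_a ⊕ E_b) ⊕ M1.
3f XOR 55 = 6a
1b XOR 73 = 68
96 XOR 65 = f3
24 XOR 72 = 56
d7 XOR 3a = ed
e6 XOR 20 = c6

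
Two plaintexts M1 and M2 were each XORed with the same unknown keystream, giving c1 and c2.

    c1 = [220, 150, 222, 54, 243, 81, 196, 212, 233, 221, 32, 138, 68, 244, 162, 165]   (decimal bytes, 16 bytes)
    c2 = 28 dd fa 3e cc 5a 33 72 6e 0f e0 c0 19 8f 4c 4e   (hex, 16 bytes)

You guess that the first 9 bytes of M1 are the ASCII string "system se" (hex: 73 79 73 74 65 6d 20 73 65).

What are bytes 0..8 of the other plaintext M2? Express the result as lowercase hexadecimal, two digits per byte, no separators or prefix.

First, c1 ⊕ c2 = (M1 ⊕ K) ⊕ (M2 ⊕ K) = M1 ⊕ M2, so the key drops out. Then M2 = (M1 ⊕ M2) ⊕ M1 over the first 9 bytes.
byte 0: (dc ⊕ 28) ⊕ 73 = f4 ⊕ 73 = 87
byte 1: (96 ⊕ dd) ⊕ 79 = 4b ⊕ 79 = 32
byte 2: (de ⊕ fa) ⊕ 73 = 24 ⊕ 73 = 57
byte 3: (36 ⊕ 3e) ⊕ 74 = 08 ⊕ 74 = 7c
byte 4: (f3 ⊕ cc) ⊕ 65 = 3f ⊕ 65 = 5a
byte 5: (51 ⊕ 5a) ⊕ 6d = 0b ⊕ 6d = 66
byte 6: (c4 ⊕ 33) ⊕ 20 = f7 ⊕ 20 = d7
byte 7: (d4 ⊕ 72) ⊕ 73 = a6 ⊕ 73 = d5
byte 8: (e9 ⊕ 6e) ⊕ 65 = 87 ⊕ 65 = e2

8732577c5a66d7d5e2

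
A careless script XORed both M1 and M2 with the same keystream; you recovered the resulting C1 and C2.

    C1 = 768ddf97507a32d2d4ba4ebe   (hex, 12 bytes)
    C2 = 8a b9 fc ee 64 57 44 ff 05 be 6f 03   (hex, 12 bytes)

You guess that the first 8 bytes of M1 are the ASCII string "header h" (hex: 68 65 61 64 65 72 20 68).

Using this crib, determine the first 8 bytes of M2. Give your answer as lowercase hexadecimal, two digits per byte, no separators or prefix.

9451421d515f5645

First, C1 ⊕ C2 = (M1 ⊕ K) ⊕ (M2 ⊕ K) = M1 ⊕ M2, so the key drops out. Then M2 = (M1 ⊕ M2) ⊕ M1 over the first 8 bytes.
byte 0: (76 ^ 8a) ^ 68 = fc ^ 68 = 94
byte 1: (8d ^ b9) ^ 65 = 34 ^ 65 = 51
byte 2: (df ^ fc) ^ 61 = 23 ^ 61 = 42
byte 3: (97 ^ ee) ^ 64 = 79 ^ 64 = 1d
byte 4: (50 ^ 64) ^ 65 = 34 ^ 65 = 51
byte 5: (7a ^ 57) ^ 72 = 2d ^ 72 = 5f
byte 6: (32 ^ 44) ^ 20 = 76 ^ 20 = 56
byte 7: (d2 ^ ff) ^ 68 = 2d ^ 68 = 45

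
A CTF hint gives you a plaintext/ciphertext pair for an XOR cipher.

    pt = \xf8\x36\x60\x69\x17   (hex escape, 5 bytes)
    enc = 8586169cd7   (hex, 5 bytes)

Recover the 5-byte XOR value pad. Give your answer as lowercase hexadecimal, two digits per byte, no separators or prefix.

7db076f5c0

Since enc = pt ⊕ pad, XORing both sides with pt gives pad = pt ⊕ enc.
11111000 ^ 10000101 = 01111101
00110110 ^ 10000110 = 10110000
01100000 ^ 00010110 = 01110110
01101001 ^ 10011100 = 11110101
00010111 ^ 11010111 = 11000000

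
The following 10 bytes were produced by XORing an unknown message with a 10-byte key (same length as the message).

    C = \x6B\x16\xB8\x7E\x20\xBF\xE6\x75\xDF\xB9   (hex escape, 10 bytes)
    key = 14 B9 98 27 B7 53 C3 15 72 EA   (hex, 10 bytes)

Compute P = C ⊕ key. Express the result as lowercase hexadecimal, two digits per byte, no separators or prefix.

byte 0: 6b ^ 14 = 7f
byte 1: 16 ^ b9 = af
byte 2: b8 ^ 98 = 20
byte 3: 7e ^ 27 = 59
byte 4: 20 ^ b7 = 97
byte 5: bf ^ 53 = ec
byte 6: e6 ^ c3 = 25
byte 7: 75 ^ 15 = 60
byte 8: df ^ 72 = ad
byte 9: b9 ^ ea = 53

7faf205997ec2560ad53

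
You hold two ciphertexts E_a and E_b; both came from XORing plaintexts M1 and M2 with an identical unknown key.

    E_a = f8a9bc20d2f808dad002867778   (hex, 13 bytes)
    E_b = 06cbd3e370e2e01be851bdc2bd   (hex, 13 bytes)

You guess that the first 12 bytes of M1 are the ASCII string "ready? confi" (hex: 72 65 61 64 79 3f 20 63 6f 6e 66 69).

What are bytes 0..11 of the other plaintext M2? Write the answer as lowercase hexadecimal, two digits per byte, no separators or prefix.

8c070ea7db25c8a2573d5ddc

First, E_a ⊕ E_b = (M1 ⊕ K) ⊕ (M2 ⊕ K) = M1 ⊕ M2, so the key drops out. Then M2 = (M1 ⊕ M2) ⊕ M1 over the first 12 bytes.
byte 0: (f8 ⊕ 06) ⊕ 72 = fe ⊕ 72 = 8c
byte 1: (a9 ⊕ cb) ⊕ 65 = 62 ⊕ 65 = 07
byte 2: (bc ⊕ d3) ⊕ 61 = 6f ⊕ 61 = 0e
byte 3: (20 ⊕ e3) ⊕ 64 = c3 ⊕ 64 = a7
byte 4: (d2 ⊕ 70) ⊕ 79 = a2 ⊕ 79 = db
byte 5: (f8 ⊕ e2) ⊕ 3f = 1a ⊕ 3f = 25
byte 6: (08 ⊕ e0) ⊕ 20 = e8 ⊕ 20 = c8
byte 7: (da ⊕ 1b) ⊕ 63 = c1 ⊕ 63 = a2
byte 8: (d0 ⊕ e8) ⊕ 6f = 38 ⊕ 6f = 57
byte 9: (02 ⊕ 51) ⊕ 6e = 53 ⊕ 6e = 3d
byte 10: (86 ⊕ bd) ⊕ 66 = 3b ⊕ 66 = 5d
byte 11: (77 ⊕ c2) ⊕ 69 = b5 ⊕ 69 = dc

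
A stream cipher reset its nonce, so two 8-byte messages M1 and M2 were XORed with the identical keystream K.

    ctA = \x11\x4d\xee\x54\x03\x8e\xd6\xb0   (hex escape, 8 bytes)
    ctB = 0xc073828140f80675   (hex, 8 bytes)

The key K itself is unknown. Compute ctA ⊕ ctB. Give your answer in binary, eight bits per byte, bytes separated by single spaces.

11010001 00111110 01101100 11010101 01000011 01110110 11010000 11000101

ctA ⊕ ctB = (M1 ⊕ K) ⊕ (M2 ⊕ K) = M1 ⊕ M2 — the shared key cancels under XOR.
11 xor c0 = d1
4d xor 73 = 3e
ee xor 82 = 6c
54 xor 81 = d5
03 xor 40 = 43
8e xor f8 = 76
d6 xor 06 = d0
b0 xor 75 = c5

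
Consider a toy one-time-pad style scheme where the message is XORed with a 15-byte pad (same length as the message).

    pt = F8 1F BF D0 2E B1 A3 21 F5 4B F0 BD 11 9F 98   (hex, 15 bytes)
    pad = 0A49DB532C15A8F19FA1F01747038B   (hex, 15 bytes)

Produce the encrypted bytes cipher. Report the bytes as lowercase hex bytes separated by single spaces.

XOR is its own inverse, so applying the key byte-wise gives the result directly.
11111000 ⊕ 00001010 = 11110010
00011111 ⊕ 01001001 = 01010110
10111111 ⊕ 11011011 = 01100100
11010000 ⊕ 01010011 = 10000011
00101110 ⊕ 00101100 = 00000010
10110001 ⊕ 00010101 = 10100100
10100011 ⊕ 10101000 = 00001011
00100001 ⊕ 11110001 = 11010000
11110101 ⊕ 10011111 = 01101010
01001011 ⊕ 10100001 = 11101010
11110000 ⊕ 11110000 = 00000000
10111101 ⊕ 00010111 = 10101010
00010001 ⊕ 01000111 = 01010110
10011111 ⊕ 00000011 = 10011100
10011000 ⊕ 10001011 = 00010011

f2 56 64 83 02 a4 0b d0 6a ea 00 aa 56 9c 13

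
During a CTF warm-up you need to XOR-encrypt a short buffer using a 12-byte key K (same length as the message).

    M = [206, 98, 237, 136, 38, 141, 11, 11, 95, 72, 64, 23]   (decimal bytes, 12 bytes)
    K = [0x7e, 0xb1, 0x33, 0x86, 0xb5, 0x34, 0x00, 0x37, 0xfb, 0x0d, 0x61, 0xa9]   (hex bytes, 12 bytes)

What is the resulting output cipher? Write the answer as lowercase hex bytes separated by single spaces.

b0 d3 de 0e 93 b9 0b 3c a4 45 21 be

ce ^ 7e = b0
62 ^ b1 = d3
ed ^ 33 = de
88 ^ 86 = 0e
26 ^ b5 = 93
8d ^ 34 = b9
0b ^ 00 = 0b
0b ^ 37 = 3c
5f ^ fb = a4
48 ^ 0d = 45
40 ^ 61 = 21
17 ^ a9 = be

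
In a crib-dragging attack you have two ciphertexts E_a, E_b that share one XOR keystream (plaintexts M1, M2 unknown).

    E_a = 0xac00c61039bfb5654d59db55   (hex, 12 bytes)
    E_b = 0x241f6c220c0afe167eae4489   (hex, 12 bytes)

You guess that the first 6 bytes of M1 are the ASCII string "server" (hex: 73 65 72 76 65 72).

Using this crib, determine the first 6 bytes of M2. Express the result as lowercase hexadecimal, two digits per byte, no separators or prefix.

fb7ad84450c7

First, E_a ⊕ E_b = (M1 ⊕ K) ⊕ (M2 ⊕ K) = M1 ⊕ M2, so the key drops out. Then M2 = (M1 ⊕ M2) ⊕ M1 over the first 6 bytes.
byte 0: (ac XOR 24) XOR 73 = 88 XOR 73 = fb
byte 1: (00 XOR 1f) XOR 65 = 1f XOR 65 = 7a
byte 2: (c6 XOR 6c) XOR 72 = aa XOR 72 = d8
byte 3: (10 XOR 22) XOR 76 = 32 XOR 76 = 44
byte 4: (39 XOR 0c) XOR 65 = 35 XOR 65 = 50
byte 5: (bf XOR 0a) XOR 72 = b5 XOR 72 = c7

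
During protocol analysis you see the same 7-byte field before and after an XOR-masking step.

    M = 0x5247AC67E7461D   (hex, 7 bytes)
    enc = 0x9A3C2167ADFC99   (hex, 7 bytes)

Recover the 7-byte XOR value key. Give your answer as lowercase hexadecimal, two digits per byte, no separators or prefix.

Since enc = M ⊕ key, XORing both sides with M gives key = M ⊕ enc.
52 xor 9a = c8
47 xor 3c = 7b
ac xor 21 = 8d
67 xor 67 = 00
e7 xor ad = 4a
46 xor fc = ba
1d xor 99 = 84

c87b8d004aba84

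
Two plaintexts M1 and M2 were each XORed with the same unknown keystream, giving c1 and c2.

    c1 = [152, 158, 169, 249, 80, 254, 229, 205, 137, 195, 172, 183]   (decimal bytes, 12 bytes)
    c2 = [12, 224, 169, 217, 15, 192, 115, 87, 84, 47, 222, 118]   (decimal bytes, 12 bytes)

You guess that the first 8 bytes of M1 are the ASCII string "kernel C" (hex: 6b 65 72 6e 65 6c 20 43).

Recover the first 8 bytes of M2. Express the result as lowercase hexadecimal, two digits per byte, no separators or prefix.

ff1b724e3a52b6d9

First, c1 ⊕ c2 = (M1 ⊕ K) ⊕ (M2 ⊕ K) = M1 ⊕ M2, so the key drops out. Then M2 = (M1 ⊕ M2) ⊕ M1 over the first 8 bytes.
byte 0: (98 xor 0c) xor 6b = 94 xor 6b = ff
byte 1: (9e xor e0) xor 65 = 7e xor 65 = 1b
byte 2: (a9 xor a9) xor 72 = 00 xor 72 = 72
byte 3: (f9 xor d9) xor 6e = 20 xor 6e = 4e
byte 4: (50 xor 0f) xor 65 = 5f xor 65 = 3a
byte 5: (fe xor c0) xor 6c = 3e xor 6c = 52
byte 6: (e5 xor 73) xor 20 = 96 xor 20 = b6
byte 7: (cd xor 57) xor 43 = 9a xor 43 = d9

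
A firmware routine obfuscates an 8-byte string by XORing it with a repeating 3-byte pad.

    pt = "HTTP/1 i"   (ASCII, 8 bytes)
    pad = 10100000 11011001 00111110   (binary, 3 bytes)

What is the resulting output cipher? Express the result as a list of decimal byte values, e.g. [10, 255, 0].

The 3-byte key repeats, so the effective keystream is a0 d9 3e a0 d9 3e a0 d9.
byte 0: 48 ^ a0 = e8
byte 1: 54 ^ d9 = 8d
byte 2: 54 ^ 3e = 6a
byte 3: 50 ^ a0 = f0
byte 4: 2f ^ d9 = f6
byte 5: 31 ^ 3e = 0f
byte 6: 20 ^ a0 = 80
byte 7: 69 ^ d9 = b0

[232, 141, 106, 240, 246, 15, 128, 176]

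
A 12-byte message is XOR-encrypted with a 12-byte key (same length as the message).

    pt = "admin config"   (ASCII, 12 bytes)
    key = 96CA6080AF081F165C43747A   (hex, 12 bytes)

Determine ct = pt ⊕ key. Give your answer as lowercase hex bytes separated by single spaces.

f7 ae 0d e9 c1 28 7c 79 32 25 1d 1d

61 xor 96 = f7
64 xor ca = ae
6d xor 60 = 0d
69 xor 80 = e9
6e xor af = c1
20 xor 08 = 28
63 xor 1f = 7c
6f xor 16 = 79
6e xor 5c = 32
66 xor 43 = 25
69 xor 74 = 1d
67 xor 7a = 1d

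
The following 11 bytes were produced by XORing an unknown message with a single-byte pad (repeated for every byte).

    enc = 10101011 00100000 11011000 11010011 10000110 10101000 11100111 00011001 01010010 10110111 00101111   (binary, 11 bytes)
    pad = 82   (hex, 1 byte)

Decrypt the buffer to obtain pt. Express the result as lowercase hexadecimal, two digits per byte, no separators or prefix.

The 1-byte key repeats, so the effective keystream is 82 82 82 82 82 82 82 82 82 82 82.
byte 0: 171 ^ 130 =  41
byte 1:  32 ^ 130 = 162
byte 2: 216 ^ 130 =  90
byte 3: 211 ^ 130 =  81
byte 4: 134 ^ 130 =   4
byte 5: 168 ^ 130 =  42
byte 6: 231 ^ 130 = 101
byte 7:  25 ^ 130 = 155
byte 8:  82 ^ 130 = 208
byte 9: 183 ^ 130 =  53
byte 10:  47 ^ 130 = 173

29a25a51042a659bd035ad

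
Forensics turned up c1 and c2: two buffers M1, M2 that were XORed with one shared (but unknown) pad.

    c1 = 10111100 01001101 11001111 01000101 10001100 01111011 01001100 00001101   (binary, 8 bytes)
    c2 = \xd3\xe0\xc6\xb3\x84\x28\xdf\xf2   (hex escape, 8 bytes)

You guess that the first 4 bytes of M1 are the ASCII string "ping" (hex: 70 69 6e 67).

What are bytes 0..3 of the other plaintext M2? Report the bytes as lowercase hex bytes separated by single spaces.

1f c4 67 91

First, c1 ⊕ c2 = (M1 ⊕ K) ⊕ (M2 ⊕ K) = M1 ⊕ M2, so the key drops out. Then M2 = (M1 ⊕ M2) ⊕ M1 over the first 4 bytes.
byte 0: (bc xor d3) xor 70 = 6f xor 70 = 1f
byte 1: (4d xor e0) xor 69 = ad xor 69 = c4
byte 2: (cf xor c6) xor 6e = 09 xor 6e = 67
byte 3: (45 xor b3) xor 67 = f6 xor 67 = 91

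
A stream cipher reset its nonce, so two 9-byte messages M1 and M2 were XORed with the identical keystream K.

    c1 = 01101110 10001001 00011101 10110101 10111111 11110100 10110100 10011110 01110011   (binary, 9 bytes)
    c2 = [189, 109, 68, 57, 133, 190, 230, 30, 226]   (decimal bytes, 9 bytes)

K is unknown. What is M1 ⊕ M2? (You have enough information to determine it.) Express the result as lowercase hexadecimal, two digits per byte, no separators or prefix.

d3e4598c3a4a528091

c1 ⊕ c2 = (M1 ⊕ K) ⊕ (M2 ⊕ K) = M1 ⊕ M2 — the shared key cancels under XOR.
byte 0: 110 XOR 189 = 211
byte 1: 137 XOR 109 = 228
byte 2:  29 XOR  68 =  89
byte 3: 181 XOR  57 = 140
byte 4: 191 XOR 133 =  58
byte 5: 244 XOR 190 =  74
byte 6: 180 XOR 230 =  82
byte 7: 158 XOR  30 = 128
byte 8: 115 XOR 226 = 145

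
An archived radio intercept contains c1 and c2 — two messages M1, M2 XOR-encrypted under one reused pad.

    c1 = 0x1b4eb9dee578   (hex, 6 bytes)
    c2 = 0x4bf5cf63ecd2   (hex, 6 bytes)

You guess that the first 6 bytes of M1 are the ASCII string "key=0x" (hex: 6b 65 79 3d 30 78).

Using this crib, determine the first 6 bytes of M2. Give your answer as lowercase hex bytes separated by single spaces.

3b de 0f 80 39 d2

First, c1 ⊕ c2 = (M1 ⊕ K) ⊕ (M2 ⊕ K) = M1 ⊕ M2, so the key drops out. Then M2 = (M1 ⊕ M2) ⊕ M1 over the first 6 bytes.
byte 0: (1b ⊕ 4b) ⊕ 6b = 50 ⊕ 6b = 3b
byte 1: (4e ⊕ f5) ⊕ 65 = bb ⊕ 65 = de
byte 2: (b9 ⊕ cf) ⊕ 79 = 76 ⊕ 79 = 0f
byte 3: (de ⊕ 63) ⊕ 3d = bd ⊕ 3d = 80
byte 4: (e5 ⊕ ec) ⊕ 30 = 09 ⊕ 30 = 39
byte 5: (78 ⊕ d2) ⊕ 78 = aa ⊕ 78 = d2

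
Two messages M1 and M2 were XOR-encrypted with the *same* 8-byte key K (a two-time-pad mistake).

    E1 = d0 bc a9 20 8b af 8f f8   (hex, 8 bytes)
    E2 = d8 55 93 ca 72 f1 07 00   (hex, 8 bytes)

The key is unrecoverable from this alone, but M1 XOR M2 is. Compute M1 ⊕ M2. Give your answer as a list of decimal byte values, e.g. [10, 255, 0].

[8, 233, 58, 234, 249, 94, 136, 248]

E1 ⊕ E2 = (M1 ⊕ K) ⊕ (M2 ⊕ K) = M1 ⊕ M2 — the shared key cancels under XOR.
11010000 XOR 11011000 = 00001000
10111100 XOR 01010101 = 11101001
10101001 XOR 10010011 = 00111010
00100000 XOR 11001010 = 11101010
10001011 XOR 01110010 = 11111001
10101111 XOR 11110001 = 01011110
10001111 XOR 00000111 = 10001000
11111000 XOR 00000000 = 11111000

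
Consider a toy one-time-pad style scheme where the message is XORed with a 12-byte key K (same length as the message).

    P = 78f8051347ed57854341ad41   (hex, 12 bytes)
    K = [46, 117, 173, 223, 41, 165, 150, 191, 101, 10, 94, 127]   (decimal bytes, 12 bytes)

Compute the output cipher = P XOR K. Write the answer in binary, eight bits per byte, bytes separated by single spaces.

XOR is its own inverse, so applying the key byte-wise gives the result directly.
byte 0: 78 XOR 2e = 56
byte 1: f8 XOR 75 = 8d
byte 2: 05 XOR ad = a8
byte 3: 13 XOR df = cc
byte 4: 47 XOR 29 = 6e
byte 5: ed XOR a5 = 48
byte 6: 57 XOR 96 = c1
byte 7: 85 XOR bf = 3a
byte 8: 43 XOR 65 = 26
byte 9: 41 XOR 0a = 4b
byte 10: ad XOR 5e = f3
byte 11: 41 XOR 7f = 3e

01010110 10001101 10101000 11001100 01101110 01001000 11000001 00111010 00100110 01001011 11110011 00111110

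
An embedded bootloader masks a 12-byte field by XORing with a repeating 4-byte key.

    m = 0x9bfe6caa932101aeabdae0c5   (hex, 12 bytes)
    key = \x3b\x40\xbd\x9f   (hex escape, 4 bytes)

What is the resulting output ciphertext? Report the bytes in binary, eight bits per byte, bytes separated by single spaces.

10100000 10111110 11010001 00110101 10101000 01100001 10111100 00110001 10010000 10011010 01011101 01011010

The 4-byte key repeats, so the effective keystream is 3b 40 bd 9f 3b 40 bd 9f 3b 40 bd 9f.
byte 0: 10011011 ⊕ 00111011 = 10100000
byte 1: 11111110 ⊕ 01000000 = 10111110
byte 2: 01101100 ⊕ 10111101 = 11010001
byte 3: 10101010 ⊕ 10011111 = 00110101
byte 4: 10010011 ⊕ 00111011 = 10101000
byte 5: 00100001 ⊕ 01000000 = 01100001
byte 6: 00000001 ⊕ 10111101 = 10111100
byte 7: 10101110 ⊕ 10011111 = 00110001
byte 8: 10101011 ⊕ 00111011 = 10010000
byte 9: 11011010 ⊕ 01000000 = 10011010
byte 10: 11100000 ⊕ 10111101 = 01011101
byte 11: 11000101 ⊕ 10011111 = 01011010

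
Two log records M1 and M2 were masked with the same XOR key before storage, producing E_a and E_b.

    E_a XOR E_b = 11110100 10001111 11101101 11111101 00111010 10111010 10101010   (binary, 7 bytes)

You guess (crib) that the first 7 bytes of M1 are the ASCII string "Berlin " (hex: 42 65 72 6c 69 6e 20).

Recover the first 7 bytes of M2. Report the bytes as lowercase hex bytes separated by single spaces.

b6 ea 9f 91 53 d4 8a

Since E_a ⊕ E_b = M1 ⊕ M2, XORing with the guessed M1 bytes yields the corresponding M2 bytes: M2 = (E_a ⊕ E_b) ⊕ M1.
f4 xor 42 = b6
8f xor 65 = ea
ed xor 72 = 9f
fd xor 6c = 91
3a xor 69 = 53
ba xor 6e = d4
aa xor 20 = 8a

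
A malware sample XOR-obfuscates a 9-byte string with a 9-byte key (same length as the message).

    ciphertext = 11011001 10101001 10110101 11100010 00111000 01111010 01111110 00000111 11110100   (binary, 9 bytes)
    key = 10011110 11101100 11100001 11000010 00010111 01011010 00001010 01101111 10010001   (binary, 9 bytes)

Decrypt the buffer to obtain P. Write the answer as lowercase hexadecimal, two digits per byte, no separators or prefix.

byte 0: 217 xor 158 =  71
byte 1: 169 xor 236 =  69
byte 2: 181 xor 225 =  84
byte 3: 226 xor 194 =  32
byte 4:  56 xor  23 =  47
byte 5: 122 xor  90 =  32
byte 6: 126 xor  10 = 116
byte 7:   7 xor 111 = 104
byte 8: 244 xor 145 = 101

474554202f20746865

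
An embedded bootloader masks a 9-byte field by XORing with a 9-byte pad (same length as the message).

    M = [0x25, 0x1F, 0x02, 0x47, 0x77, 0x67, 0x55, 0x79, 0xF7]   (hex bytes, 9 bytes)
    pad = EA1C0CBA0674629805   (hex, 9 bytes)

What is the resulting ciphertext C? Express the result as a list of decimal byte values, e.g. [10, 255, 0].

[207, 3, 14, 253, 113, 19, 55, 225, 242]

XOR is its own inverse, so applying the key byte-wise gives the result directly.
byte 0: 25 ^ ea = cf
byte 1: 1f ^ 1c = 03
byte 2: 02 ^ 0c = 0e
byte 3: 47 ^ ba = fd
byte 4: 77 ^ 06 = 71
byte 5: 67 ^ 74 = 13
byte 6: 55 ^ 62 = 37
byte 7: 79 ^ 98 = e1
byte 8: f7 ^ 05 = f2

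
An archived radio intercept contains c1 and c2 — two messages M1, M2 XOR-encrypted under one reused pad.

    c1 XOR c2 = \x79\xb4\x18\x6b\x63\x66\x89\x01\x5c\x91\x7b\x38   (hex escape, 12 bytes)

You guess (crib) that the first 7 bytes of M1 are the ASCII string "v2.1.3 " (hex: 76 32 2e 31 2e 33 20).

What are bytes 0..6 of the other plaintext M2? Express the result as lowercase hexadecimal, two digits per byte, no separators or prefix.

0f86365a4d55a9

Since c1 ⊕ c2 = M1 ⊕ M2, XORing with the guessed M1 bytes yields the corresponding M2 bytes: M2 = (c1 ⊕ c2) ⊕ M1.
121 xor 118 =  15
180 xor  50 = 134
 24 xor  46 =  54
107 xor  49 =  90
 99 xor  46 =  77
102 xor  51 =  85
137 xor  32 = 169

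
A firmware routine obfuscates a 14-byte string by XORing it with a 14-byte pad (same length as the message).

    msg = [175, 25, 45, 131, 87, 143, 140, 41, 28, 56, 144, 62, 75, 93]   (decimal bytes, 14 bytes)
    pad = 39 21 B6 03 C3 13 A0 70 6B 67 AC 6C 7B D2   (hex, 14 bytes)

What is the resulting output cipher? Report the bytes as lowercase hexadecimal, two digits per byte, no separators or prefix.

96389b80949c2c59775f3c52308f

10101111 ⊕ 00111001 = 10010110
00011001 ⊕ 00100001 = 00111000
00101101 ⊕ 10110110 = 10011011
10000011 ⊕ 00000011 = 10000000
01010111 ⊕ 11000011 = 10010100
10001111 ⊕ 00010011 = 10011100
10001100 ⊕ 10100000 = 00101100
00101001 ⊕ 01110000 = 01011001
00011100 ⊕ 01101011 = 01110111
00111000 ⊕ 01100111 = 01011111
10010000 ⊕ 10101100 = 00111100
00111110 ⊕ 01101100 = 01010010
01001011 ⊕ 01111011 = 00110000
01011101 ⊕ 11010010 = 10001111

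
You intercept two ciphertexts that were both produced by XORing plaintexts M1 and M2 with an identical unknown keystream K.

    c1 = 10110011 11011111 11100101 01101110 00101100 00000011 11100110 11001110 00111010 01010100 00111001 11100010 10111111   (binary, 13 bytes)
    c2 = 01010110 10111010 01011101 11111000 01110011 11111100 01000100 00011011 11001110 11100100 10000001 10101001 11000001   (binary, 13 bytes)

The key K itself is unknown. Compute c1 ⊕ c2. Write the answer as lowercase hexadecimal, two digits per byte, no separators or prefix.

e565b8965fffa2d5f4b0b84b7e

c1 ⊕ c2 = (M1 ⊕ K) ⊕ (M2 ⊕ K) = M1 ⊕ M2 — the shared key cancels under XOR.
byte 0: b3 ⊕ 56 = e5
byte 1: df ⊕ ba = 65
byte 2: e5 ⊕ 5d = b8
byte 3: 6e ⊕ f8 = 96
byte 4: 2c ⊕ 73 = 5f
byte 5: 03 ⊕ fc = ff
byte 6: e6 ⊕ 44 = a2
byte 7: ce ⊕ 1b = d5
byte 8: 3a ⊕ ce = f4
byte 9: 54 ⊕ e4 = b0
byte 10: 39 ⊕ 81 = b8
byte 11: e2 ⊕ a9 = 4b
byte 12: bf ⊕ c1 = 7e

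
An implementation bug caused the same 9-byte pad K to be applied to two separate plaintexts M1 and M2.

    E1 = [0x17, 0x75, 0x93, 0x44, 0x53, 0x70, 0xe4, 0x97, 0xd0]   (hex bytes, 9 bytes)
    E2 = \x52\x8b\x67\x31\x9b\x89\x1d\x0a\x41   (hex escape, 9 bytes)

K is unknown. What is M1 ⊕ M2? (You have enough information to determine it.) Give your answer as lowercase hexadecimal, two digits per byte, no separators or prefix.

E1 ⊕ E2 = (M1 ⊕ K) ⊕ (M2 ⊕ K) = M1 ⊕ M2 — the shared key cancels under XOR.
17 XOR 52 = 45
75 XOR 8b = fe
93 XOR 67 = f4
44 XOR 31 = 75
53 XOR 9b = c8
70 XOR 89 = f9
e4 XOR 1d = f9
97 XOR 0a = 9d
d0 XOR 41 = 91

45fef475c8f9f99d91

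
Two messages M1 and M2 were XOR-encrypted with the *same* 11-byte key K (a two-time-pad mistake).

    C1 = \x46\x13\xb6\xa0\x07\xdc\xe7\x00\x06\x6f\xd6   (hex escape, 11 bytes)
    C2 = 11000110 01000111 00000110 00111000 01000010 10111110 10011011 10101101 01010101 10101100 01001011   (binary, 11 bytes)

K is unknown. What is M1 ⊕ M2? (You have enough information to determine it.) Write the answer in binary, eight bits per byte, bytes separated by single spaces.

C1 ⊕ C2 = (M1 ⊕ K) ⊕ (M2 ⊕ K) = M1 ⊕ M2 — the shared key cancels under XOR.
46 ⊕ c6 = 80
13 ⊕ 47 = 54
b6 ⊕ 06 = b0
a0 ⊕ 38 = 98
07 ⊕ 42 = 45
dc ⊕ be = 62
e7 ⊕ 9b = 7c
00 ⊕ ad = ad
06 ⊕ 55 = 53
6f ⊕ ac = c3
d6 ⊕ 4b = 9d

10000000 01010100 10110000 10011000 01000101 01100010 01111100 10101101 01010011 11000011 10011101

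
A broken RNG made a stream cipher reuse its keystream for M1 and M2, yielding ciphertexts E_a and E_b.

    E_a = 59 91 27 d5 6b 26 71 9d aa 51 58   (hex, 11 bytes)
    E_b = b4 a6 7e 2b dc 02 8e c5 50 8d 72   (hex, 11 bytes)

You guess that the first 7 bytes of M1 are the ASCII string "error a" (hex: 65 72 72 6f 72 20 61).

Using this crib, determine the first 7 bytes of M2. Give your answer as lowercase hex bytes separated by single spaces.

88 45 2b 91 c5 04 9e

First, E_a ⊕ E_b = (M1 ⊕ K) ⊕ (M2 ⊕ K) = M1 ⊕ M2, so the key drops out. Then M2 = (M1 ⊕ M2) ⊕ M1 over the first 7 bytes.
byte 0: (59 ⊕ b4) ⊕ 65 = ed ⊕ 65 = 88
byte 1: (91 ⊕ a6) ⊕ 72 = 37 ⊕ 72 = 45
byte 2: (27 ⊕ 7e) ⊕ 72 = 59 ⊕ 72 = 2b
byte 3: (d5 ⊕ 2b) ⊕ 6f = fe ⊕ 6f = 91
byte 4: (6b ⊕ dc) ⊕ 72 = b7 ⊕ 72 = c5
byte 5: (26 ⊕ 02) ⊕ 20 = 24 ⊕ 20 = 04
byte 6: (71 ⊕ 8e) ⊕ 61 = ff ⊕ 61 = 9e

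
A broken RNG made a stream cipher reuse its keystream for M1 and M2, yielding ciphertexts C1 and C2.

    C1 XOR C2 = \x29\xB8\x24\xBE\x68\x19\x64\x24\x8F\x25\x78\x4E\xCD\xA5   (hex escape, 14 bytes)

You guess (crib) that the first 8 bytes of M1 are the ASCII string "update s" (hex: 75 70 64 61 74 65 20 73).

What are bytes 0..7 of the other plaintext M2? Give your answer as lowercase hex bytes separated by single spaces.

5c c8 40 df 1c 7c 44 57

Since C1 ⊕ C2 = M1 ⊕ M2, XORing with the guessed M1 bytes yields the corresponding M2 bytes: M2 = (C1 ⊕ C2) ⊕ M1.
byte 0: 00101001 ⊕ 01110101 = 01011100
byte 1: 10111000 ⊕ 01110000 = 11001000
byte 2: 00100100 ⊕ 01100100 = 01000000
byte 3: 10111110 ⊕ 01100001 = 11011111
byte 4: 01101000 ⊕ 01110100 = 00011100
byte 5: 00011001 ⊕ 01100101 = 01111100
byte 6: 01100100 ⊕ 00100000 = 01000100
byte 7: 00100100 ⊕ 01110011 = 01010111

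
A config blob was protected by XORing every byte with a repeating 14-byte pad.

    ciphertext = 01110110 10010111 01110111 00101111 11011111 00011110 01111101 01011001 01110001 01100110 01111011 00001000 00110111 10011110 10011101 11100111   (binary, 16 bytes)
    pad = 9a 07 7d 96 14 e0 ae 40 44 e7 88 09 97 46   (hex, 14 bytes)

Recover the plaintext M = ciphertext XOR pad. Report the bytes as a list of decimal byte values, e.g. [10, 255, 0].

[236, 144, 10, 185, 203, 254, 211, 25, 53, 129, 243, 1, 160, 216, 7, 224]

The 14-byte key repeats, so the effective keystream is 9a 07 7d 96 14 e0 ae 40 44 e7 88 09 97 46 9a 07.
byte 0: 76 ⊕ 9a = ec
byte 1: 97 ⊕ 07 = 90
byte 2: 77 ⊕ 7d = 0a
byte 3: 2f ⊕ 96 = b9
byte 4: df ⊕ 14 = cb
byte 5: 1e ⊕ e0 = fe
byte 6: 7d ⊕ ae = d3
byte 7: 59 ⊕ 40 = 19
byte 8: 71 ⊕ 44 = 35
byte 9: 66 ⊕ e7 = 81
byte 10: 7b ⊕ 88 = f3
byte 11: 08 ⊕ 09 = 01
byte 12: 37 ⊕ 97 = a0
byte 13: 9e ⊕ 46 = d8
byte 14: 9d ⊕ 9a = 07
byte 15: e7 ⊕ 07 = e0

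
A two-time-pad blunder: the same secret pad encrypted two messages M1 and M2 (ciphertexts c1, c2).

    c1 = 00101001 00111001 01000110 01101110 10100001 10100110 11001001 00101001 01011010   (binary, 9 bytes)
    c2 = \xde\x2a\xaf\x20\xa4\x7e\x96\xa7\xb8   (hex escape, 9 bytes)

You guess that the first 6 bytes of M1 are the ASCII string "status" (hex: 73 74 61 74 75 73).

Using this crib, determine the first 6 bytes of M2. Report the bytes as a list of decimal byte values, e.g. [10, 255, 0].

[132, 103, 136, 58, 112, 171]

First, c1 ⊕ c2 = (M1 ⊕ K) ⊕ (M2 ⊕ K) = M1 ⊕ M2, so the key drops out. Then M2 = (M1 ⊕ M2) ⊕ M1 over the first 6 bytes.
byte 0: (29 ⊕ de) ⊕ 73 = f7 ⊕ 73 = 84
byte 1: (39 ⊕ 2a) ⊕ 74 = 13 ⊕ 74 = 67
byte 2: (46 ⊕ af) ⊕ 61 = e9 ⊕ 61 = 88
byte 3: (6e ⊕ 20) ⊕ 74 = 4e ⊕ 74 = 3a
byte 4: (a1 ⊕ a4) ⊕ 75 = 05 ⊕ 75 = 70
byte 5: (a6 ⊕ 7e) ⊕ 73 = d8 ⊕ 73 = ab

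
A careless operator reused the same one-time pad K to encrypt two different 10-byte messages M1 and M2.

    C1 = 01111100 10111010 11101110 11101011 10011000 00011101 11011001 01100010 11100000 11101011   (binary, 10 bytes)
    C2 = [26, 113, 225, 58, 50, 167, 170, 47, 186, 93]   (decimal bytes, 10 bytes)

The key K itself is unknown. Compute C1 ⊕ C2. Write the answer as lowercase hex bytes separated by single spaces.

66 cb 0f d1 aa ba 73 4d 5a b6

C1 ⊕ C2 = (M1 ⊕ K) ⊕ (M2 ⊕ K) = M1 ⊕ M2 — the shared key cancels under XOR.
byte 0: 7c XOR 1a = 66
byte 1: ba XOR 71 = cb
byte 2: ee XOR e1 = 0f
byte 3: eb XOR 3a = d1
byte 4: 98 XOR 32 = aa
byte 5: 1d XOR a7 = ba
byte 6: d9 XOR aa = 73
byte 7: 62 XOR 2f = 4d
byte 8: e0 XOR ba = 5a
byte 9: eb XOR 5d = b6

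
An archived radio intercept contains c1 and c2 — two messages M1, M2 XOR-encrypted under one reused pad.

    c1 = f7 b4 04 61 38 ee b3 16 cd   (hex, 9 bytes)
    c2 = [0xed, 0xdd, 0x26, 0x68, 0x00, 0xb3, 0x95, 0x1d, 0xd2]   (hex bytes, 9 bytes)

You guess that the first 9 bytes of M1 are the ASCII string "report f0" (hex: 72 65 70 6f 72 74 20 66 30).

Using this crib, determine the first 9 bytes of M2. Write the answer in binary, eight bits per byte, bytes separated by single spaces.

First, c1 ⊕ c2 = (M1 ⊕ K) ⊕ (M2 ⊕ K) = M1 ⊕ M2, so the key drops out. Then M2 = (M1 ⊕ M2) ⊕ M1 over the first 9 bytes.
byte 0: (f7 xor ed) xor 72 = 1a xor 72 = 68
byte 1: (b4 xor dd) xor 65 = 69 xor 65 = 0c
byte 2: (04 xor 26) xor 70 = 22 xor 70 = 52
byte 3: (61 xor 68) xor 6f = 09 xor 6f = 66
byte 4: (38 xor 00) xor 72 = 38 xor 72 = 4a
byte 5: (ee xor b3) xor 74 = 5d xor 74 = 29
byte 6: (b3 xor 95) xor 20 = 26 xor 20 = 06
byte 7: (16 xor 1d) xor 66 = 0b xor 66 = 6d
byte 8: (cd xor d2) xor 30 = 1f xor 30 = 2f

01101000 00001100 01010010 01100110 01001010 00101001 00000110 01101101 00101111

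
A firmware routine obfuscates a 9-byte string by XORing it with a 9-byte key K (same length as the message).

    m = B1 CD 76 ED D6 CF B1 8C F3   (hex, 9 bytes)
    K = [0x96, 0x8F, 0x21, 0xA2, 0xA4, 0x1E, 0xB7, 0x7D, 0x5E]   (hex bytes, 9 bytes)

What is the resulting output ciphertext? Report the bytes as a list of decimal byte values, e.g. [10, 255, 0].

[39, 66, 87, 79, 114, 209, 6, 241, 173]

b1 XOR 96 = 27
cd XOR 8f = 42
76 XOR 21 = 57
ed XOR a2 = 4f
d6 XOR a4 = 72
cf XOR 1e = d1
b1 XOR b7 = 06
8c XOR 7d = f1
f3 XOR 5e = ad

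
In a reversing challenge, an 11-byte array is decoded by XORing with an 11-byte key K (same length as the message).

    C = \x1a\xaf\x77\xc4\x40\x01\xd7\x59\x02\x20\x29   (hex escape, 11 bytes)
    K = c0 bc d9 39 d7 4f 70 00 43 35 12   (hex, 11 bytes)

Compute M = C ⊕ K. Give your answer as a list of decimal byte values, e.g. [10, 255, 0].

XOR is its own inverse, so applying the key byte-wise gives the result directly.
byte 0: 1a XOR c0 = da
byte 1: af XOR bc = 13
byte 2: 77 XOR d9 = ae
byte 3: c4 XOR 39 = fd
byte 4: 40 XOR d7 = 97
byte 5: 01 XOR 4f = 4e
byte 6: d7 XOR 70 = a7
byte 7: 59 XOR 00 = 59
byte 8: 02 XOR 43 = 41
byte 9: 20 XOR 35 = 15
byte 10: 29 XOR 12 = 3b

[218, 19, 174, 253, 151, 78, 167, 89, 65, 21, 59]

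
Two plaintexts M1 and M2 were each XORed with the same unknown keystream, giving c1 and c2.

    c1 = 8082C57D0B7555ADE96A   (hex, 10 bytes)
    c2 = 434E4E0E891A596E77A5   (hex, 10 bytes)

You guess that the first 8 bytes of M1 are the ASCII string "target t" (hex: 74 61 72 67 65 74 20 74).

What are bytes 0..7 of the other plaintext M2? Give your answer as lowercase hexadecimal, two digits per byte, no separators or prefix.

b7adf914e71b2cb7

First, c1 ⊕ c2 = (M1 ⊕ K) ⊕ (M2 ⊕ K) = M1 ⊕ M2, so the key drops out. Then M2 = (M1 ⊕ M2) ⊕ M1 over the first 8 bytes.
byte 0: (80 ^ 43) ^ 74 = c3 ^ 74 = b7
byte 1: (82 ^ 4e) ^ 61 = cc ^ 61 = ad
byte 2: (c5 ^ 4e) ^ 72 = 8b ^ 72 = f9
byte 3: (7d ^ 0e) ^ 67 = 73 ^ 67 = 14
byte 4: (0b ^ 89) ^ 65 = 82 ^ 65 = e7
byte 5: (75 ^ 1a) ^ 74 = 6f ^ 74 = 1b
byte 6: (55 ^ 59) ^ 20 = 0c ^ 20 = 2c
byte 7: (ad ^ 6e) ^ 74 = c3 ^ 74 = b7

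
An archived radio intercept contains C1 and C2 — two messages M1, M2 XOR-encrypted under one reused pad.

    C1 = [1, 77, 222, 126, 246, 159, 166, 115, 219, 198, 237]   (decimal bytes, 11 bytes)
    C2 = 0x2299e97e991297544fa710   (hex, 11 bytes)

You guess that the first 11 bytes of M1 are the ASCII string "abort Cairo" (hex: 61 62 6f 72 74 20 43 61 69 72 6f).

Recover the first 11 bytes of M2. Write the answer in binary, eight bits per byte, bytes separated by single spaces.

First, C1 ⊕ C2 = (M1 ⊕ K) ⊕ (M2 ⊕ K) = M1 ⊕ M2, so the key drops out. Then M2 = (M1 ⊕ M2) ⊕ M1 over the first 11 bytes.
byte 0: (01 ^ 22) ^ 61 = 23 ^ 61 = 42
byte 1: (4d ^ 99) ^ 62 = d4 ^ 62 = b6
byte 2: (de ^ e9) ^ 6f = 37 ^ 6f = 58
byte 3: (7e ^ 7e) ^ 72 = 00 ^ 72 = 72
byte 4: (f6 ^ 99) ^ 74 = 6f ^ 74 = 1b
byte 5: (9f ^ 12) ^ 20 = 8d ^ 20 = ad
byte 6: (a6 ^ 97) ^ 43 = 31 ^ 43 = 72
byte 7: (73 ^ 54) ^ 61 = 27 ^ 61 = 46
byte 8: (db ^ 4f) ^ 69 = 94 ^ 69 = fd
byte 9: (c6 ^ a7) ^ 72 = 61 ^ 72 = 13
byte 10: (ed ^ 10) ^ 6f = fd ^ 6f = 92

01000010 10110110 01011000 01110010 00011011 10101101 01110010 01000110 11111101 00010011 10010010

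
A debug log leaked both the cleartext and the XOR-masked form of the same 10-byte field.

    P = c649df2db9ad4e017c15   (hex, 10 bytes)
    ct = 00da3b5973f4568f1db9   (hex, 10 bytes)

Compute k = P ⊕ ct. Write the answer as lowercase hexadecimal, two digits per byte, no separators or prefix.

c693e474ca59188e61ac

Since ct = P ⊕ k, XORing both sides with P gives k = P ⊕ ct.
byte 0: c6 xor 00 = c6
byte 1: 49 xor da = 93
byte 2: df xor 3b = e4
byte 3: 2d xor 59 = 74
byte 4: b9 xor 73 = ca
byte 5: ad xor f4 = 59
byte 6: 4e xor 56 = 18
byte 7: 01 xor 8f = 8e
byte 8: 7c xor 1d = 61
byte 9: 15 xor b9 = ac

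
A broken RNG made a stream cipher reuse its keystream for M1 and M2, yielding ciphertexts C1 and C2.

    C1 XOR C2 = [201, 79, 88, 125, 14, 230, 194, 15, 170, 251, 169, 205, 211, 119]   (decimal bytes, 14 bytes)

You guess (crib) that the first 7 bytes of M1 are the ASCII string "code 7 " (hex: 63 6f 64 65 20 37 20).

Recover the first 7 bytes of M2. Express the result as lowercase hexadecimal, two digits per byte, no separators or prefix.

Since C1 ⊕ C2 = M1 ⊕ M2, XORing with the guessed M1 bytes yields the corresponding M2 bytes: M2 = (C1 ⊕ C2) ⊕ M1.
byte 0: 11001001 ⊕ 01100011 = 10101010
byte 1: 01001111 ⊕ 01101111 = 00100000
byte 2: 01011000 ⊕ 01100100 = 00111100
byte 3: 01111101 ⊕ 01100101 = 00011000
byte 4: 00001110 ⊕ 00100000 = 00101110
byte 5: 11100110 ⊕ 00110111 = 11010001
byte 6: 11000010 ⊕ 00100000 = 11100010

aa203c182ed1e2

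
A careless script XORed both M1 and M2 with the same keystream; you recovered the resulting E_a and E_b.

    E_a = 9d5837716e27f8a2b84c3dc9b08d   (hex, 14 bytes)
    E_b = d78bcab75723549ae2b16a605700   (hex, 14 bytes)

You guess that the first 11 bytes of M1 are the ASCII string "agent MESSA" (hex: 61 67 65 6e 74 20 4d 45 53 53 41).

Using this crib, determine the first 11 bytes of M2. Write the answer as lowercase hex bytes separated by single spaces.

2b b4 98 a8 4d 24 e1 7d 09 ae 16

First, E_a ⊕ E_b = (M1 ⊕ K) ⊕ (M2 ⊕ K) = M1 ⊕ M2, so the key drops out. Then M2 = (M1 ⊕ M2) ⊕ M1 over the first 11 bytes.
byte 0: (9d XOR d7) XOR 61 = 4a XOR 61 = 2b
byte 1: (58 XOR 8b) XOR 67 = d3 XOR 67 = b4
byte 2: (37 XOR ca) XOR 65 = fd XOR 65 = 98
byte 3: (71 XOR b7) XOR 6e = c6 XOR 6e = a8
byte 4: (6e XOR 57) XOR 74 = 39 XOR 74 = 4d
byte 5: (27 XOR 23) XOR 20 = 04 XOR 20 = 24
byte 6: (f8 XOR 54) XOR 4d = ac XOR 4d = e1
byte 7: (a2 XOR 9a) XOR 45 = 38 XOR 45 = 7d
byte 8: (b8 XOR e2) XOR 53 = 5a XOR 53 = 09
byte 9: (4c XOR b1) XOR 53 = fd XOR 53 = ae
byte 10: (3d XOR 6a) XOR 41 = 57 XOR 41 = 16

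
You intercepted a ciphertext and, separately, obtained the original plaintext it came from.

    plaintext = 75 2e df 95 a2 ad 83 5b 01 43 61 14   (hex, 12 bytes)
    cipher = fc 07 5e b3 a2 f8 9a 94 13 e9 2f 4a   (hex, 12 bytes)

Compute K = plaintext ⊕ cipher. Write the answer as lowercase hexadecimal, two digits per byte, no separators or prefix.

89298126005519cf12aa4e5e

Since cipher = plaintext ⊕ K, XORing both sides with plaintext gives K = plaintext ⊕ cipher.
byte 0: 75 ⊕ fc = 89
byte 1: 2e ⊕ 07 = 29
byte 2: df ⊕ 5e = 81
byte 3: 95 ⊕ b3 = 26
byte 4: a2 ⊕ a2 = 00
byte 5: ad ⊕ f8 = 55
byte 6: 83 ⊕ 9a = 19
byte 7: 5b ⊕ 94 = cf
byte 8: 01 ⊕ 13 = 12
byte 9: 43 ⊕ e9 = aa
byte 10: 61 ⊕ 2f = 4e
byte 11: 14 ⊕ 4a = 5e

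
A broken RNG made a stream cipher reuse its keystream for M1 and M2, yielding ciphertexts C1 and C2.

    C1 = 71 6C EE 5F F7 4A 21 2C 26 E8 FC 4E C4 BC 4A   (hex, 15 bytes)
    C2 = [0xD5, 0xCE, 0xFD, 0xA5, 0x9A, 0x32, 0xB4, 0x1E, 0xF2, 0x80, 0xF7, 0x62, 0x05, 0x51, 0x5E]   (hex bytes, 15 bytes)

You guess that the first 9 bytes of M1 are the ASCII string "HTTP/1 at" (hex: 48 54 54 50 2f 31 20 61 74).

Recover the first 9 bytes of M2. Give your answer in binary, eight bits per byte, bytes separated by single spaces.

First, C1 ⊕ C2 = (M1 ⊕ K) ⊕ (M2 ⊕ K) = M1 ⊕ M2, so the key drops out. Then M2 = (M1 ⊕ M2) ⊕ M1 over the first 9 bytes.
byte 0: (71 XOR d5) XOR 48 = a4 XOR 48 = ec
byte 1: (6c XOR ce) XOR 54 = a2 XOR 54 = f6
byte 2: (ee XOR fd) XOR 54 = 13 XOR 54 = 47
byte 3: (5f XOR a5) XOR 50 = fa XOR 50 = aa
byte 4: (f7 XOR 9a) XOR 2f = 6d XOR 2f = 42
byte 5: (4a XOR 32) XOR 31 = 78 XOR 31 = 49
byte 6: (21 XOR b4) XOR 20 = 95 XOR 20 = b5
byte 7: (2c XOR 1e) XOR 61 = 32 XOR 61 = 53
byte 8: (26 XOR f2) XOR 74 = d4 XOR 74 = a0

11101100 11110110 01000111 10101010 01000010 01001001 10110101 01010011 10100000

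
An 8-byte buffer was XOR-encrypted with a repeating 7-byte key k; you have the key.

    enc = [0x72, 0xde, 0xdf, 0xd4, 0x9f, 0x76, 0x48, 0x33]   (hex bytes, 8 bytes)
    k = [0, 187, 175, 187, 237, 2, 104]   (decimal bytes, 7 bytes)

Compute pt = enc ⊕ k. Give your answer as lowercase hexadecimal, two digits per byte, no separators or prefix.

7265706f72742033

The 7-byte key repeats, so the effective keystream is 00 bb af bb ed 02 68 00.
byte 0: 114 XOR   0 = 114
byte 1: 222 XOR 187 = 101
byte 2: 223 XOR 175 = 112
byte 3: 212 XOR 187 = 111
byte 4: 159 XOR 237 = 114
byte 5: 118 XOR   2 = 116
byte 6:  72 XOR 104 =  32
byte 7:  51 XOR   0 =  51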